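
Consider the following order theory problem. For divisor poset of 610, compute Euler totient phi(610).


phi(n) = n * prod_{p|n} (1 - 1/p).
Prime divisors of 610: [2, 5, 61]
phi(610) = 610 * (1 - 1/2) * (1 - 1/5) * (1 - 1/61)
phi(610) = 240


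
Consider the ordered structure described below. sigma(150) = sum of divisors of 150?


sigma(n) = sum of divisors.
Divisors of 150: [1, 2, 3, 5, 6, 10, 15, 25, 30, 50, 75, 150]
Sum = 372


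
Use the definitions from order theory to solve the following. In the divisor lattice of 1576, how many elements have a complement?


An element a is complemented if some b has a meet b = bottom, a join b = top.
a is complemented iff gcd(a, n/a)=1, i.e. a is a unitary divisor of 1576.
Complemented elements: 1, 8, 197, 1576
Count: 4


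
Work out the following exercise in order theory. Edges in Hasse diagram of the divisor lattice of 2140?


A cover relation a -< b holds when a < b with no c strictly between.
Cover relations:
  1 -< 2
  1 -< 5
  1 -< 107
  2 -< 4
  2 -< 10
  2 -< 214
  4 -< 20
  4 -< 428
  ...12 more
Total: 20


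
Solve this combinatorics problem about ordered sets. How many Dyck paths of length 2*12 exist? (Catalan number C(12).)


C(n) = C(2n, n) / (n+1).
C(24, 12) = 2704156
C(12) = 2704156 / 13 = 208012


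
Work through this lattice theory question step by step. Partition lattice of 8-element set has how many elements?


B(n) = number of set partitions of an n-element set.
B(n) satisfies the recurrence: B(n+1) = sum_k C(n,k)*B(k).
B(8) = 4140


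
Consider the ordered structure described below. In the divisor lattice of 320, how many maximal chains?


A maximal chain goes from the minimum element to a maximal element via cover relations.
Counting all min-to-max paths in the cover graph.
Total maximal chains: 7


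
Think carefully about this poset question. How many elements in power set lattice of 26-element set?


Power set = 2^n.
2^26 = 67108864


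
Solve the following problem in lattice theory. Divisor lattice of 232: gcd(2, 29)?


Meet=gcd.
gcd(2,29)=1


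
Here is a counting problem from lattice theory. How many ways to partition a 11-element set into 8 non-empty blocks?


S(n,k) = k*S(n-1,k) + S(n-1,k-1).
S(10,8) = 750, S(10,7) = 5880
S(11,8) = 8*750 + 5880 = 6000 + 5880
S(11,8) = 11880


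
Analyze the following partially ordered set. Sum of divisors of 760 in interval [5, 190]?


Interval [5,190] in divisors of 760: [5, 10, 95, 190]
Sum = 300


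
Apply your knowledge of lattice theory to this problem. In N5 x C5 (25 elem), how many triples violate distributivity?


Distributive law: a ^ (b v c) = (a ^ b) v (a ^ c).
Check all 25^3 = 15625 ordered triples (a,b,c).
  e.g. a=(b,0), b=(a,0), c=(c,0): lhs=(b,0) != rhs=(a,0)
  e.g. a=(b,0), b=(a,0), c=(c,1): lhs=(b,0) != rhs=(a,0)
Total violating triples: 250


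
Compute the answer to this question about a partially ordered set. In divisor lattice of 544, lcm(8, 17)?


Join=lcm.
gcd(8,17)=1
lcm=136


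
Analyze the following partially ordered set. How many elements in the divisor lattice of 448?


Divisors of 448: [1, 2, 4, 7, 8, 14, 16, 28, 32, 56, 64, 112, 224, 448]
Count: 14


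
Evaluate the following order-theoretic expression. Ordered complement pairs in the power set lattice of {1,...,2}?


Complement pair (a,b): a meet b = bottom, a join b = top.
Here: A intersect B = {} and A union B = {1,...,2}.
Pairs found: ({},{1,2}), ({1},{2}), ({2},{1}), ({1,2},{})
Total ordered pairs: 4


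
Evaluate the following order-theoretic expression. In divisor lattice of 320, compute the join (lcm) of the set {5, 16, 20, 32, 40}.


In a divisor lattice, join = lcm (least common multiple).
Compute lcm iteratively: start with first element, then lcm(current, next).
Elements: [5, 16, 20, 32, 40]
lcm(5,16) = 80
lcm(80,20) = 80
lcm(80,32) = 160
lcm(160,40) = 160
Final lcm = 160


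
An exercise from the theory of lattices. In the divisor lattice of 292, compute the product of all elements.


Divisors of 292: [1, 2, 4, 73, 146, 292]
Product = n^(d(n)/2) = 292^(6/2)
Product = 24897088


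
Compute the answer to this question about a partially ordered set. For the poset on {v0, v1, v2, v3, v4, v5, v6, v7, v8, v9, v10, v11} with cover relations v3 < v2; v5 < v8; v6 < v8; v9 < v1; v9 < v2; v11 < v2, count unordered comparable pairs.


A comparable pair {a,b} has a < b or b < a in the order.
Count unordered pairs where one element is strictly below the other.
Examples: {v1,v9}, {v2,v3}, {v2,v9}, {v2,v11}, ...
Total comparable pairs: 6


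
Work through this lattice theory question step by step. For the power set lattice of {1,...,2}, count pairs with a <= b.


The order relation is {(a,b) : a <= b}, reflexive so it includes (a,a).
Examples: ({},{}), ({},{1,2}), ({},{1}), ({},{2}), ({1,2},{1,2}), ...
Total ordered pairs: 9


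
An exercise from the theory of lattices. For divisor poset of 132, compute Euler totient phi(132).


phi(n) = n * prod_{p|n} (1 - 1/p).
Prime divisors of 132: [2, 3, 11]
phi(132) = 132 * (1 - 1/2) * (1 - 1/3) * (1 - 1/11)
phi(132) = 40


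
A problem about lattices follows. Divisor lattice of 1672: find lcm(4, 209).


In a divisor lattice, join = lcm (least common multiple).
gcd(4,209) = 1
lcm(4,209) = 4*209/gcd = 836/1 = 836


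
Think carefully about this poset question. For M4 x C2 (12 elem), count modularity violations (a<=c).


Modular law: if a <= c then a v (b ^ c) = (a v b) ^ c.
Check all triples (a,b,c) with a <= c among 12 elements.
This lattice is modular (diamonds M_m and their chain-products are modular).
Total violating triples: 0


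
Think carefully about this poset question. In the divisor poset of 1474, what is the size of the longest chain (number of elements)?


A chain is a totally ordered subset; we count the number of elements in a maximum chain.
Compute, for each element x, the size of the longest chain ending at x:
  1: 1
  2: 2
  11: 2
  67: 2
  22: 3
  134: 3
  ...
A maximum chain: 1 < 2 < 22 < 1474
Number of elements in the longest chain: 4


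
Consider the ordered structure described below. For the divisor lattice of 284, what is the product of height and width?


Height = length of longest chain minus 1; width = size of largest antichain.
A maximum chain: 1 | 71 | 142 | 284  (height 3).
A maximum antichain: {2, 71}  (width 2).
Product = 3 * 2 = 6


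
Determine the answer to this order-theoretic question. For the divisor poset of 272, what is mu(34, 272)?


In a divisor lattice, mu(a,b) = mu(b/a) where mu is the classical Mobius function.
b/a = 272/34 = 8
Prime factorization of 8: primes [2]
8 is not squarefree, so mu(8) = 0


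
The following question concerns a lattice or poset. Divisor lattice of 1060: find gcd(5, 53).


In a divisor lattice, meet = gcd (greatest common divisor).
By Euclidean algorithm or factoring: gcd(5,53) = 1


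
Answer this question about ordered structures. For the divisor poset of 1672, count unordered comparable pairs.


A comparable pair {a,b} has a < b or b < a in the order.
Count unordered pairs where one element is strictly below the other.
Examples: {1,2}, {1,4}, {1,8}, {1,11}, ...
Total comparable pairs: 74


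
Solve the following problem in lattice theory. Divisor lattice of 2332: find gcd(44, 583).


In a divisor lattice, meet = gcd (greatest common divisor).
By Euclidean algorithm or factoring: gcd(44,583) = 11


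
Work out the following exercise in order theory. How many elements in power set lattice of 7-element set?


Power set = 2^n.
2^7 = 128


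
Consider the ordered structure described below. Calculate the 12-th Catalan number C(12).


C(n) = C(2n, n) / (n+1).
C(24, 12) = 2704156
C(12) = 2704156 / 13 = 208012


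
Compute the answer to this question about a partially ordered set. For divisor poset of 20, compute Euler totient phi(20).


phi(n) = n * prod_{p|n} (1 - 1/p).
Prime divisors of 20: [2, 5]
phi(20) = 20 * (1 - 1/2) * (1 - 1/5)
phi(20) = 8


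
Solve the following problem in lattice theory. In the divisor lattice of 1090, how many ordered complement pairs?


Complement pair (a,b): a meet b = bottom, a join b = top.
Here: gcd(a,b)=1 and lcm(a,b)=1090, i.e. a*b=1090 with a,b coprime.
Pairs found: (1,1090), (2,545), (5,218), (10,109), ... (4 more)
Total ordered pairs: 8


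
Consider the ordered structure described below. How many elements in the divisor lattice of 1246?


Divisors of 1246: [1, 2, 7, 14, 89, 178, 623, 1246]
Count: 8


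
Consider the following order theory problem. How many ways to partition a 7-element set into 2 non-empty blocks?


S(n,k) = k*S(n-1,k) + S(n-1,k-1).
S(6,2) = 31, S(6,1) = 1
S(7,2) = 2*31 + 1 = 62 + 1
S(7,2) = 63


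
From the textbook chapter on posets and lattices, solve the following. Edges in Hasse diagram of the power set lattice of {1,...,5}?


A cover relation a -< b holds when a < b with no c strictly between.
Cover relations:
  {} -< {1}
  {} -< {2}
  {} -< {3}
  {} -< {4}
  {} -< {5}
  {1} -< {1,2}
  {1} -< {1,3}
  {1} -< {1,4}
  ...72 more
Total: 80


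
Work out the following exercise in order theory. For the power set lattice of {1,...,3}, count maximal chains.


A maximal chain goes from the minimum element to a maximal element via cover relations.
Counting all min-to-max paths in the cover graph.
Total maximal chains: 6


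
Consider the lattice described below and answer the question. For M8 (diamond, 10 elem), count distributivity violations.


Distributive law: a ^ (b v c) = (a ^ b) v (a ^ c).
Check all 10^3 = 1000 ordered triples (a,b,c).
  e.g. a=a1, b=a2, c=a3: lhs=a1 != rhs=0
  e.g. a=a1, b=a2, c=a4: lhs=a1 != rhs=0
Total violating triples: 336


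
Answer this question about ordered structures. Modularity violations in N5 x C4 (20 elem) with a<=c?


Modular law: if a <= c then a v (b ^ c) = (a v b) ^ c.
Check all triples (a,b,c) with a <= c among 20 elements.
  e.g. a=(a,0), b=(c,0), c=(b,0): lhs=(a,0) != rhs=(b,0)
  e.g. a=(a,0), b=(c,1), c=(b,0): lhs=(a,0) != rhs=(b,0)
Total violating triples: 40


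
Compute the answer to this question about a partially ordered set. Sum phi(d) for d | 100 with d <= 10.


Divisors of 100 up to 10: [1, 2, 4, 5, 10]
phi values: [1, 1, 2, 4, 4]
Sum = 12


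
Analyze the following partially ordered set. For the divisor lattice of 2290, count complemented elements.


An element a is complemented if some b has a meet b = bottom, a join b = top.
a is complemented iff gcd(a, n/a)=1, i.e. a is a unitary divisor of 2290.
Complemented elements: 1, 2, 5, 10, 229, 458, ... (2 more)
Count: 8


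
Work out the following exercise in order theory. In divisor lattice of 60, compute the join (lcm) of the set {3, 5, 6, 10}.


In a divisor lattice, join = lcm (least common multiple).
Compute lcm iteratively: start with first element, then lcm(current, next).
Elements: [3, 5, 6, 10]
lcm(3,5) = 15
lcm(15,6) = 30
lcm(30,10) = 30
Final lcm = 30


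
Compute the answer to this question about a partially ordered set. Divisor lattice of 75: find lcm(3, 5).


In a divisor lattice, join = lcm (least common multiple).
gcd(3,5) = 1
lcm(3,5) = 3*5/gcd = 15/1 = 15


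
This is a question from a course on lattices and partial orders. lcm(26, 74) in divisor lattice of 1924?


Join=lcm.
gcd(26,74)=2
lcm=962


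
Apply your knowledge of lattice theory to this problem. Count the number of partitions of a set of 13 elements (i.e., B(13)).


B(n) = number of set partitions of an n-element set.
B(n) satisfies the recurrence: B(n+1) = sum_k C(n,k)*B(k).
B(13) = 27644437


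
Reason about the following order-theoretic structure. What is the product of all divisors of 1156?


Divisors of 1156: [1, 2, 4, 17, 34, 68, 289, 578, 1156]
Product = n^(d(n)/2) = 1156^(9/2)
Product = 60716992766464


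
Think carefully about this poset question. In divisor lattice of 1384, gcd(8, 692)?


Meet=gcd.
gcd(8,692)=4


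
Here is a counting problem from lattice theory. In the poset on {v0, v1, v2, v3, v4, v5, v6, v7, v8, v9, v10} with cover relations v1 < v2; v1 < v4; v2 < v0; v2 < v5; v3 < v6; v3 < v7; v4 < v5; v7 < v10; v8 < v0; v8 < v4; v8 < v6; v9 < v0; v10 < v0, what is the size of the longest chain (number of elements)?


A chain is a totally ordered subset; we count the number of elements in a maximum chain.
Compute, for each element x, the size of the longest chain ending at x:
  v1: 1
  v3: 1
  v8: 1
  v9: 1
  v2: 2
  v7: 2
  ...
A maximum chain: v3 < v7 < v10 < v0
Number of elements in the longest chain: 4


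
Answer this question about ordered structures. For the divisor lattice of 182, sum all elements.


sigma(n) = sum of divisors.
Divisors of 182: [1, 2, 7, 13, 14, 26, 91, 182]
Sum = 336


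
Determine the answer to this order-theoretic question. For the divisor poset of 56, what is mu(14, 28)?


In a divisor lattice, mu(a,b) = mu(b/a) where mu is the classical Mobius function.
b/a = 28/14 = 2
Prime factorization of 2: primes [2]
2 is squarefree with 1 prime factor(s), so mu(2) = (-1)^1 = -1


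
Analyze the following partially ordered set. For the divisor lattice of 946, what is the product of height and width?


Height = length of longest chain minus 1; width = size of largest antichain.
A maximum chain: 1 | 43 | 473 | 946  (height 3).
A maximum antichain: {2, 11, 43}  (width 3).
Product = 3 * 3 = 9


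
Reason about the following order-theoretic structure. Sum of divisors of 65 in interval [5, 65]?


Interval [5,65] in divisors of 65: [5, 65]
Sum = 70


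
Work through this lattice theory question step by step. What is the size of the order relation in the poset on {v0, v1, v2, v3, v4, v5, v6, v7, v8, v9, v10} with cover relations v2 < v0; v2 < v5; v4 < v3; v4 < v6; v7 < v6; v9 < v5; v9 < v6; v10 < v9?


The order relation is {(a,b) : a <= b}, reflexive so it includes (a,a).
Examples: (v0,v0), (v1,v1), (v10,v10), (v10,v5), (v10,v6), ...
Total ordered pairs: 21


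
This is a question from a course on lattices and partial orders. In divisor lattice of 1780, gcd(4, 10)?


Meet=gcd.
gcd(4,10)=2


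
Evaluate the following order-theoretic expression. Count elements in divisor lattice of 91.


Divisors of 91: [1, 7, 13, 91]
Count: 4


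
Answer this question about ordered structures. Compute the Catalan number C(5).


C(n) = C(2n, n) / (n+1).
C(10, 5) = 252
C(5) = 252 / 6 = 42


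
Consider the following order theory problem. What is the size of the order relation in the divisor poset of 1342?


The order relation is {(a,b) : a <= b}, reflexive so it includes (a,a).
Examples: (1,1), (1,11), (1,122), (1,1342), (1,2), ...
Total ordered pairs: 27


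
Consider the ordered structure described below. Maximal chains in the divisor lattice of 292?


A maximal chain goes from the minimum element to a maximal element via cover relations.
Counting all min-to-max paths in the cover graph.
Total maximal chains: 3


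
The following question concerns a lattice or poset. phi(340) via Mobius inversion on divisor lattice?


phi(n) = n * prod_{p|n} (1 - 1/p).
Prime divisors of 340: [2, 5, 17]
phi(340) = 340 * (1 - 1/2) * (1 - 1/5) * (1 - 1/17)
phi(340) = 128


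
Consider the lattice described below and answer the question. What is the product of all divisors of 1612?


Divisors of 1612: [1, 2, 4, 13, 26, 31, 52, 62, 124, 403, 806, 1612]
Product = n^(d(n)/2) = 1612^(12/2)
Product = 17546488852414173184


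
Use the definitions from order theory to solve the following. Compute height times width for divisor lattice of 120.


Height = length of longest chain minus 1; width = size of largest antichain.
A maximum chain: 1 | 5 | 15 | 30 | 60 | 120  (height 5).
A maximum antichain: {4, 6, 10, 15}  (width 4).
Product = 5 * 4 = 20


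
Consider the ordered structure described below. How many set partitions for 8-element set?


B(n) = number of set partitions of an n-element set.
B(n) satisfies the recurrence: B(n+1) = sum_k C(n,k)*B(k).
B(8) = 4140


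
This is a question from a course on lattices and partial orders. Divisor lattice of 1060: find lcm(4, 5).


In a divisor lattice, join = lcm (least common multiple).
gcd(4,5) = 1
lcm(4,5) = 4*5/gcd = 20/1 = 20


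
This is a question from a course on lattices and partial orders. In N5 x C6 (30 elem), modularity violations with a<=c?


Modular law: if a <= c then a v (b ^ c) = (a v b) ^ c.
Check all triples (a,b,c) with a <= c among 30 elements.
  e.g. a=(a,0), b=(c,0), c=(b,0): lhs=(a,0) != rhs=(b,0)
  e.g. a=(a,0), b=(c,1), c=(b,0): lhs=(a,0) != rhs=(b,0)
Total violating triples: 126


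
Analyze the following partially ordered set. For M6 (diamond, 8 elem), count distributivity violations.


Distributive law: a ^ (b v c) = (a ^ b) v (a ^ c).
Check all 8^3 = 512 ordered triples (a,b,c).
  e.g. a=a1, b=a2, c=a3: lhs=a1 != rhs=0
  e.g. a=a1, b=a2, c=a4: lhs=a1 != rhs=0
Total violating triples: 120


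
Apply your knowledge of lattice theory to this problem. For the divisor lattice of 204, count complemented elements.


An element a is complemented if some b has a meet b = bottom, a join b = top.
a is complemented iff gcd(a, n/a)=1, i.e. a is a unitary divisor of 204.
Complemented elements: 1, 3, 4, 12, 17, 51, ... (2 more)
Count: 8


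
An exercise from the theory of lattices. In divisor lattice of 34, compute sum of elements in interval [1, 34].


Interval [1,34] in divisors of 34: [1, 2, 17, 34]
Sum = 54


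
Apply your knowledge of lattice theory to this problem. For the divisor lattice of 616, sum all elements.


sigma(n) = sum of divisors.
Divisors of 616: [1, 2, 4, 7, 8, 11, 14, 22, 28, 44, 56, 77, 88, 154, 308, 616]
Sum = 1440


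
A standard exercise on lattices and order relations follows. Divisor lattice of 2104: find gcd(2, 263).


In a divisor lattice, meet = gcd (greatest common divisor).
By Euclidean algorithm or factoring: gcd(2,263) = 1


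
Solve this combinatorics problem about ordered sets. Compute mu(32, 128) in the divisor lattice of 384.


In a divisor lattice, mu(a,b) = mu(b/a) where mu is the classical Mobius function.
b/a = 128/32 = 4
Prime factorization of 4: primes [2]
4 is not squarefree, so mu(4) = 0


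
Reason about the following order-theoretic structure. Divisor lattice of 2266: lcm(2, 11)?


Join=lcm.
gcd(2,11)=1
lcm=22


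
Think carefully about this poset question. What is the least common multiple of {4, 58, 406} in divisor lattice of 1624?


In a divisor lattice, join = lcm (least common multiple).
Compute lcm iteratively: start with first element, then lcm(current, next).
Elements: [4, 58, 406]
lcm(4,58) = 116
lcm(116,406) = 812
Final lcm = 812


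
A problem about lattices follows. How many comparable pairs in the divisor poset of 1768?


A comparable pair {a,b} has a < b or b < a in the order.
Count unordered pairs where one element is strictly below the other.
Examples: {1,2}, {1,4}, {1,8}, {1,13}, ...
Total comparable pairs: 74


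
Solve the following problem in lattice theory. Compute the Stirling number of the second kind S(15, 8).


S(n,k) = k*S(n-1,k) + S(n-1,k-1).
S(14,8) = 20912320, S(14,7) = 49329280
S(15,8) = 8*20912320 + 49329280 = 167298560 + 49329280
S(15,8) = 216627840


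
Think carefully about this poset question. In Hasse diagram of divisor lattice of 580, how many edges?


A cover relation a -< b holds when a < b with no c strictly between.
Cover relations:
  1 -< 2
  1 -< 5
  1 -< 29
  2 -< 4
  2 -< 10
  2 -< 58
  4 -< 20
  4 -< 116
  ...12 more
Total: 20


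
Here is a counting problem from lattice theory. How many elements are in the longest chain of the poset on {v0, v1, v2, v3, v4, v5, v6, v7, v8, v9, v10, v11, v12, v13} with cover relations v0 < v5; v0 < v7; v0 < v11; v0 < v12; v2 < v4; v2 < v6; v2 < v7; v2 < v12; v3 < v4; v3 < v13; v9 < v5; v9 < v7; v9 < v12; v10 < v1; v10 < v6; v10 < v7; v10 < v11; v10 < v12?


A chain is a totally ordered subset; we count the number of elements in a maximum chain.
Compute, for each element x, the size of the longest chain ending at x:
  v0: 1
  v2: 1
  v3: 1
  v8: 1
  v9: 1
  v10: 1
  ...
A maximum chain: v10 < v1
Number of elements in the longest chain: 2


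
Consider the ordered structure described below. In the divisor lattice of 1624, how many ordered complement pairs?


Complement pair (a,b): a meet b = bottom, a join b = top.
Here: gcd(a,b)=1 and lcm(a,b)=1624, i.e. a*b=1624 with a,b coprime.
Pairs found: (1,1624), (7,232), (8,203), (29,56), ... (4 more)
Total ordered pairs: 8


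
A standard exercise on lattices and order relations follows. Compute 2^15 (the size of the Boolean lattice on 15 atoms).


Power set = 2^n.
2^15 = 32768


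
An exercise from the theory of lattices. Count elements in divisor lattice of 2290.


Divisors of 2290: [1, 2, 5, 10, 229, 458, 1145, 2290]
Count: 8


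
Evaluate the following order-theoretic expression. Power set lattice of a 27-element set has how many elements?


Power set = 2^n.
2^27 = 134217728


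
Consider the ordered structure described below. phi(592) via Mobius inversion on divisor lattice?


phi(n) = n * prod_{p|n} (1 - 1/p).
Prime divisors of 592: [2, 37]
phi(592) = 592 * (1 - 1/2) * (1 - 1/37)
phi(592) = 288


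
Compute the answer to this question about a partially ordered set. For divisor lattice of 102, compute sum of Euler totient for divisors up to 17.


Divisors of 102 up to 17: [1, 2, 3, 6, 17]
phi values: [1, 1, 2, 2, 16]
Sum = 22


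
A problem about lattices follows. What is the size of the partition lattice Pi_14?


B(n) = number of set partitions of an n-element set.
B(n) satisfies the recurrence: B(n+1) = sum_k C(n,k)*B(k).
B(14) = 190899322


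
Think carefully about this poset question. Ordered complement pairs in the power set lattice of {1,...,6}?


Complement pair (a,b): a meet b = bottom, a join b = top.
Here: A intersect B = {} and A union B = {1,...,6}.
Pairs found: ({},{1,2,3,4,5,6}), ({1},{2,3,4,5,6}), ({2},{1,3,4,5,6}), ({3},{1,2,4,5,6}), ... (60 more)
Total ordered pairs: 64


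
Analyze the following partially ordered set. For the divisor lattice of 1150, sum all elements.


sigma(n) = sum of divisors.
Divisors of 1150: [1, 2, 5, 10, 23, 25, 46, 50, 115, 230, 575, 1150]
Sum = 2232


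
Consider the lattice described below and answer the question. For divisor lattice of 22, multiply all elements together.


Divisors of 22: [1, 2, 11, 22]
Product = n^(d(n)/2) = 22^(4/2)
Product = 484


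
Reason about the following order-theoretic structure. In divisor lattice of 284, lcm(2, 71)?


Join=lcm.
gcd(2,71)=1
lcm=142


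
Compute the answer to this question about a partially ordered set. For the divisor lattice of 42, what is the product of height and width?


Height = length of longest chain minus 1; width = size of largest antichain.
A maximum chain: 1 | 7 | 21 | 42  (height 3).
A maximum antichain: {2, 3, 7}  (width 3).
Product = 3 * 3 = 9


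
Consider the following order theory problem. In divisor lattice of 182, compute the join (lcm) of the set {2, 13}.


In a divisor lattice, join = lcm (least common multiple).
Compute lcm iteratively: start with first element, then lcm(current, next).
Elements: [2, 13]
lcm(2,13) = 26
Final lcm = 26


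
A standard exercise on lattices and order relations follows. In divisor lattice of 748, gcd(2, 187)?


Meet=gcd.
gcd(2,187)=1


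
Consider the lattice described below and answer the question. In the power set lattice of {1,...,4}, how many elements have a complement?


An element a is complemented if some b has a meet b = bottom, a join b = top.
every subset A has complement S\A, so all elements are complemented.
Complemented elements: {}, {1}, {2}, {3}, {4}, {1,2}, ... (10 more)
Count: 16


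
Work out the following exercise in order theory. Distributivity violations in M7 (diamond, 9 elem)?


Distributive law: a ^ (b v c) = (a ^ b) v (a ^ c).
Check all 9^3 = 729 ordered triples (a,b,c).
  e.g. a=a1, b=a2, c=a3: lhs=a1 != rhs=0
  e.g. a=a1, b=a2, c=a4: lhs=a1 != rhs=0
Total violating triples: 210


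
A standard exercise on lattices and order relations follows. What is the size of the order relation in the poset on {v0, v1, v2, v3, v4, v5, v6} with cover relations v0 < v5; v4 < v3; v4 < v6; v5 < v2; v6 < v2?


The order relation is {(a,b) : a <= b}, reflexive so it includes (a,a).
Examples: (v0,v0), (v0,v2), (v0,v5), (v1,v1), (v2,v2), ...
Total ordered pairs: 14


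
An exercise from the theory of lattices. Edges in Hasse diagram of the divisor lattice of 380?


A cover relation a -< b holds when a < b with no c strictly between.
Cover relations:
  1 -< 2
  1 -< 5
  1 -< 19
  2 -< 4
  2 -< 10
  2 -< 38
  4 -< 20
  4 -< 76
  ...12 more
Total: 20


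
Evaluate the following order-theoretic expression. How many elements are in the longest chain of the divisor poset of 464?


A chain is a totally ordered subset; we count the number of elements in a maximum chain.
Compute, for each element x, the size of the longest chain ending at x:
  1: 1
  2: 2
  29: 2
  4: 3
  8: 4
  58: 3
  ...
A maximum chain: 1 < 2 < 4 < 8 < 16 < 464
Number of elements in the longest chain: 6


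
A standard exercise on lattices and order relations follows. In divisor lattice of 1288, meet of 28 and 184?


In a divisor lattice, meet = gcd (greatest common divisor).
By Euclidean algorithm or factoring: gcd(28,184) = 4


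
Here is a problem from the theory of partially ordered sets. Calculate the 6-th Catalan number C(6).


C(n) = C(2n, n) / (n+1).
C(12, 6) = 924
C(6) = 924 / 7 = 132


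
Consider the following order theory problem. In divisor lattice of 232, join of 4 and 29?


In a divisor lattice, join = lcm (least common multiple).
gcd(4,29) = 1
lcm(4,29) = 4*29/gcd = 116/1 = 116


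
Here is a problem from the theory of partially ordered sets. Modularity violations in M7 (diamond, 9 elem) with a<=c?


Modular law: if a <= c then a v (b ^ c) = (a v b) ^ c.
Check all triples (a,b,c) with a <= c among 9 elements.
This lattice is modular (diamonds M_m and their chain-products are modular).
Total violating triples: 0


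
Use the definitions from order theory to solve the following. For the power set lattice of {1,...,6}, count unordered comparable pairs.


A comparable pair {a,b} has a < b or b < a in the order.
Count unordered pairs where one element is strictly below the other.
Examples: {{},{1}}, {{},{2}}, {{},{3}}, {{},{4}}, ...
Total comparable pairs: 665


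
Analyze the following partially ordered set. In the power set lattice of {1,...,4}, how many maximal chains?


A maximal chain goes from the minimum element to a maximal element via cover relations.
Counting all min-to-max paths in the cover graph.
Total maximal chains: 24


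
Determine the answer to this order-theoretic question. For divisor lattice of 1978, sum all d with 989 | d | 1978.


Interval [989,1978] in divisors of 1978: [989, 1978]
Sum = 2967


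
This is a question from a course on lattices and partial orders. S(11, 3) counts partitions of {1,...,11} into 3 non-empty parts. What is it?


S(n,k) = k*S(n-1,k) + S(n-1,k-1).
S(10,3) = 9330, S(10,2) = 511
S(11,3) = 3*9330 + 511 = 27990 + 511
S(11,3) = 28501


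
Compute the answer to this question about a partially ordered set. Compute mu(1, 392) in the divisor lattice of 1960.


In a divisor lattice, mu(a,b) = mu(b/a) where mu is the classical Mobius function.
b/a = 392/1 = 392
Prime factorization of 392: primes [2, 7]
392 is not squarefree, so mu(392) = 0


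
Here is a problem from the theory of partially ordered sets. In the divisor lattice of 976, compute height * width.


Height = length of longest chain minus 1; width = size of largest antichain.
A maximum chain: 1 | 61 | 122 | 244 | 488 | 976  (height 5).
A maximum antichain: {2, 61}  (width 2).
Product = 5 * 2 = 10


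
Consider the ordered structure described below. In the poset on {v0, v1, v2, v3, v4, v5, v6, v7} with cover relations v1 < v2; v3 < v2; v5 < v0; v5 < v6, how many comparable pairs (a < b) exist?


A comparable pair {a,b} has a < b or b < a in the order.
Count unordered pairs where one element is strictly below the other.
Examples: {v0,v5}, {v1,v2}, {v2,v3}, {v5,v6}
Total comparable pairs: 4


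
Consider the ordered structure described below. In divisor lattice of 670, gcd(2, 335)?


Meet=gcd.
gcd(2,335)=1


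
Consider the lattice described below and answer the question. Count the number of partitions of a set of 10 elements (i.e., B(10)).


B(n) = number of set partitions of an n-element set.
B(n) satisfies the recurrence: B(n+1) = sum_k C(n,k)*B(k).
B(10) = 115975


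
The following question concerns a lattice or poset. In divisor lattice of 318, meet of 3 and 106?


In a divisor lattice, meet = gcd (greatest common divisor).
By Euclidean algorithm or factoring: gcd(3,106) = 1


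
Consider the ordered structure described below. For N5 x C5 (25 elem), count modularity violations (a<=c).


Modular law: if a <= c then a v (b ^ c) = (a v b) ^ c.
Check all triples (a,b,c) with a <= c among 25 elements.
  e.g. a=(a,0), b=(c,0), c=(b,0): lhs=(a,0) != rhs=(b,0)
  e.g. a=(a,0), b=(c,1), c=(b,0): lhs=(a,0) != rhs=(b,0)
Total violating triples: 75


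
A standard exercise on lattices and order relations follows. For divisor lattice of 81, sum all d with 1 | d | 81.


Interval [1,81] in divisors of 81: [1, 3, 9, 27, 81]
Sum = 121


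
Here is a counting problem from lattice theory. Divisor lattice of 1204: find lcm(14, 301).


In a divisor lattice, join = lcm (least common multiple).
gcd(14,301) = 7
lcm(14,301) = 14*301/gcd = 4214/7 = 602


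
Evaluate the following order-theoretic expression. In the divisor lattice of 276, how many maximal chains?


A maximal chain goes from the minimum element to a maximal element via cover relations.
Counting all min-to-max paths in the cover graph.
Total maximal chains: 12


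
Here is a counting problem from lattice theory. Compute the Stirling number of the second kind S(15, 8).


S(n,k) = k*S(n-1,k) + S(n-1,k-1).
S(14,8) = 20912320, S(14,7) = 49329280
S(15,8) = 8*20912320 + 49329280 = 167298560 + 49329280
S(15,8) = 216627840


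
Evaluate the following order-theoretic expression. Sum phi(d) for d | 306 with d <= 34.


Divisors of 306 up to 34: [1, 2, 3, 6, 9, 17, 18, 34]
phi values: [1, 1, 2, 2, 6, 16, 6, 16]
Sum = 50


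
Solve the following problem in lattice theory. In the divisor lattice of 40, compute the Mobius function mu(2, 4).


In a divisor lattice, mu(a,b) = mu(b/a) where mu is the classical Mobius function.
b/a = 4/2 = 2
Prime factorization of 2: primes [2]
2 is squarefree with 1 prime factor(s), so mu(2) = (-1)^1 = -1


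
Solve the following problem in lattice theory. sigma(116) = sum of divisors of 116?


sigma(n) = sum of divisors.
Divisors of 116: [1, 2, 4, 29, 58, 116]
Sum = 210


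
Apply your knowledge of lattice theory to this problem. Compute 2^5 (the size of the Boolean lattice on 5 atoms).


Power set = 2^n.
2^5 = 32


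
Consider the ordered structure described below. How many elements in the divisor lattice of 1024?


Divisors of 1024: [1, 2, 4, 8, 16, 32, 64, 128, 256, 512, 1024]
Count: 11


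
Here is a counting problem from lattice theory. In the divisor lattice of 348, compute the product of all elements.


Divisors of 348: [1, 2, 3, 4, 6, 12, 29, 58, 87, 116, 174, 348]
Product = n^(d(n)/2) = 348^(12/2)
Product = 1776132919332864


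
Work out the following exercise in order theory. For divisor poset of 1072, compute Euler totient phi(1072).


phi(n) = n * prod_{p|n} (1 - 1/p).
Prime divisors of 1072: [2, 67]
phi(1072) = 1072 * (1 - 1/2) * (1 - 1/67)
phi(1072) = 528


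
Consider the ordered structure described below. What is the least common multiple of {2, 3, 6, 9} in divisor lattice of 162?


In a divisor lattice, join = lcm (least common multiple).
Compute lcm iteratively: start with first element, then lcm(current, next).
Elements: [2, 3, 6, 9]
lcm(2,3) = 6
lcm(6,6) = 6
lcm(6,9) = 18
Final lcm = 18


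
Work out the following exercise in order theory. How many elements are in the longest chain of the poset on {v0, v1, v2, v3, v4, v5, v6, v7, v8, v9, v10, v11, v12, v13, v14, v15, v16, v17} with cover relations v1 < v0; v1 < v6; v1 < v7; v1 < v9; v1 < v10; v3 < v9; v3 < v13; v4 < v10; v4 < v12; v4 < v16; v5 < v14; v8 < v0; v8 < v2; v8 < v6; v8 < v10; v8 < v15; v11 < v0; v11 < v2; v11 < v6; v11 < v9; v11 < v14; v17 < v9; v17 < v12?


A chain is a totally ordered subset; we count the number of elements in a maximum chain.
Compute, for each element x, the size of the longest chain ending at x:
  v1: 1
  v3: 1
  v4: 1
  v5: 1
  v8: 1
  v11: 1
  ...
A maximum chain: v1 < v0
Number of elements in the longest chain: 2


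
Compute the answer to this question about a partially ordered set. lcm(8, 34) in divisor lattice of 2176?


Join=lcm.
gcd(8,34)=2
lcm=136


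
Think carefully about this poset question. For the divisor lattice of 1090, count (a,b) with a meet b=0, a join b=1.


Complement pair (a,b): a meet b = bottom, a join b = top.
Here: gcd(a,b)=1 and lcm(a,b)=1090, i.e. a*b=1090 with a,b coprime.
Pairs found: (1,1090), (2,545), (5,218), (10,109), ... (4 more)
Total ordered pairs: 8


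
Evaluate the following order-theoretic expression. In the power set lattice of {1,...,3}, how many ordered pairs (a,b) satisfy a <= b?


The order relation is {(a,b) : a <= b}, reflexive so it includes (a,a).
Examples: ({},{}), ({},{1,2}), ({},{1,2,3}), ({},{1,3}), ({},{1}), ...
Total ordered pairs: 27


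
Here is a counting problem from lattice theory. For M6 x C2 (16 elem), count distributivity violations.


Distributive law: a ^ (b v c) = (a ^ b) v (a ^ c).
Check all 16^3 = 4096 ordered triples (a,b,c).
  e.g. a=(a1,0), b=(a2,0), c=(a3,0): lhs=(a1,0) != rhs=(0,0)
  e.g. a=(a1,0), b=(a2,0), c=(a3,1): lhs=(a1,0) != rhs=(0,0)
Total violating triples: 960


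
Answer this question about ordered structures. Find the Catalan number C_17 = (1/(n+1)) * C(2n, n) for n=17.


C(n) = C(2n, n) / (n+1).
C(34, 17) = 2333606220
C(17) = 2333606220 / 18 = 129644790


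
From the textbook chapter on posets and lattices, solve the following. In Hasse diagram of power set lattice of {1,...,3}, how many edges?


A cover relation a -< b holds when a < b with no c strictly between.
Cover relations:
  {} -< {1}
  {} -< {2}
  {} -< {3}
  {1} -< {1,2}
  {1} -< {1,3}
  {2} -< {1,2}
  {2} -< {2,3}
  {3} -< {1,3}
  ...4 more
Total: 12


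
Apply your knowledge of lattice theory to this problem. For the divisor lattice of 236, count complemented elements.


An element a is complemented if some b has a meet b = bottom, a join b = top.
a is complemented iff gcd(a, n/a)=1, i.e. a is a unitary divisor of 236.
Complemented elements: 1, 4, 59, 236
Count: 4


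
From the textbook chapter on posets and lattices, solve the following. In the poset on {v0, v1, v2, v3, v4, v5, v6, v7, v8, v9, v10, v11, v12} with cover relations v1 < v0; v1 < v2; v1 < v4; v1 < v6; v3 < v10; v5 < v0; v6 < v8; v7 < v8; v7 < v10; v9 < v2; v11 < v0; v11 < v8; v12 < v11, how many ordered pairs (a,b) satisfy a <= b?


The order relation is {(a,b) : a <= b}, reflexive so it includes (a,a).
Examples: (v0,v0), (v1,v0), (v1,v1), (v1,v2), (v1,v4), ...
Total ordered pairs: 29


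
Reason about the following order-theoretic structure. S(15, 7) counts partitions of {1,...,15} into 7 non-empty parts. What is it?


S(n,k) = k*S(n-1,k) + S(n-1,k-1).
S(14,7) = 49329280, S(14,6) = 63436373
S(15,7) = 7*49329280 + 63436373 = 345304960 + 63436373
S(15,7) = 408741333


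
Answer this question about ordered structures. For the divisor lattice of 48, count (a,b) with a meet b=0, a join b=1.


Complement pair (a,b): a meet b = bottom, a join b = top.
Here: gcd(a,b)=1 and lcm(a,b)=48, i.e. a*b=48 with a,b coprime.
Pairs found: (1,48), (3,16), (16,3), (48,1)
Total ordered pairs: 4


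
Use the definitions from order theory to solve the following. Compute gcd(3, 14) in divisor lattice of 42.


In a divisor lattice, meet = gcd (greatest common divisor).
By Euclidean algorithm or factoring: gcd(3,14) = 1


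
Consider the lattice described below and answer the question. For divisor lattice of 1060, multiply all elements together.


Divisors of 1060: [1, 2, 4, 5, 10, 20, 53, 106, 212, 265, 530, 1060]
Product = n^(d(n)/2) = 1060^(12/2)
Product = 1418519112256000000


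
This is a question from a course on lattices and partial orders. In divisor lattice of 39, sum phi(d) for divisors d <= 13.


Divisors of 39 up to 13: [1, 3, 13]
phi values: [1, 2, 12]
Sum = 15


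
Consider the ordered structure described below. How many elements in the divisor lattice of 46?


Divisors of 46: [1, 2, 23, 46]
Count: 4


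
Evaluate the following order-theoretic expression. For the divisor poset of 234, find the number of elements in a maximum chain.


A chain is a totally ordered subset; we count the number of elements in a maximum chain.
Compute, for each element x, the size of the longest chain ending at x:
  1: 1
  2: 2
  3: 2
  13: 2
  9: 3
  6: 3
  ...
A maximum chain: 1 < 2 < 6 < 18 < 234
Number of elements in the longest chain: 5


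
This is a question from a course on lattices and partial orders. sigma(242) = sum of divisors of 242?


sigma(n) = sum of divisors.
Divisors of 242: [1, 2, 11, 22, 121, 242]
Sum = 399


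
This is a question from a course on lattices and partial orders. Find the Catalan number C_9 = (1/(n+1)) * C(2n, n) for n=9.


C(n) = C(2n, n) / (n+1).
C(18, 9) = 48620
C(9) = 48620 / 10 = 4862


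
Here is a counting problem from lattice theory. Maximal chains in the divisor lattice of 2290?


A maximal chain goes from the minimum element to a maximal element via cover relations.
Counting all min-to-max paths in the cover graph.
Total maximal chains: 6


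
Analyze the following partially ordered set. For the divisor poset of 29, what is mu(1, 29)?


In a divisor lattice, mu(a,b) = mu(b/a) where mu is the classical Mobius function.
b/a = 29/1 = 29
Prime factorization of 29: primes [29]
29 is squarefree with 1 prime factor(s), so mu(29) = (-1)^1 = -1


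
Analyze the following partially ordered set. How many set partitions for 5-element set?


B(n) = number of set partitions of an n-element set.
B(n) satisfies the recurrence: B(n+1) = sum_k C(n,k)*B(k).
B(5) = 52


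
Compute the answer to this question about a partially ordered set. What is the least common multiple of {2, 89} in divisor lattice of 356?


In a divisor lattice, join = lcm (least common multiple).
Compute lcm iteratively: start with first element, then lcm(current, next).
Elements: [2, 89]
lcm(2,89) = 178
Final lcm = 178


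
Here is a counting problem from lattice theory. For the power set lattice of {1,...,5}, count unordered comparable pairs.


A comparable pair {a,b} has a < b or b < a in the order.
Count unordered pairs where one element is strictly below the other.
Examples: {{},{1}}, {{},{2}}, {{},{3}}, {{},{4}}, ...
Total comparable pairs: 211


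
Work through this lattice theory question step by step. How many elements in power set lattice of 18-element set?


Power set = 2^n.
2^18 = 262144


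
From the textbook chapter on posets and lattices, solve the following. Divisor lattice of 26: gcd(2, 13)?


Meet=gcd.
gcd(2,13)=1


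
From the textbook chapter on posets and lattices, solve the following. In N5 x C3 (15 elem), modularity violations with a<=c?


Modular law: if a <= c then a v (b ^ c) = (a v b) ^ c.
Check all triples (a,b,c) with a <= c among 15 elements.
  e.g. a=(a,0), b=(c,0), c=(b,0): lhs=(a,0) != rhs=(b,0)
  e.g. a=(a,0), b=(c,1), c=(b,0): lhs=(a,0) != rhs=(b,0)
Total violating triples: 18
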